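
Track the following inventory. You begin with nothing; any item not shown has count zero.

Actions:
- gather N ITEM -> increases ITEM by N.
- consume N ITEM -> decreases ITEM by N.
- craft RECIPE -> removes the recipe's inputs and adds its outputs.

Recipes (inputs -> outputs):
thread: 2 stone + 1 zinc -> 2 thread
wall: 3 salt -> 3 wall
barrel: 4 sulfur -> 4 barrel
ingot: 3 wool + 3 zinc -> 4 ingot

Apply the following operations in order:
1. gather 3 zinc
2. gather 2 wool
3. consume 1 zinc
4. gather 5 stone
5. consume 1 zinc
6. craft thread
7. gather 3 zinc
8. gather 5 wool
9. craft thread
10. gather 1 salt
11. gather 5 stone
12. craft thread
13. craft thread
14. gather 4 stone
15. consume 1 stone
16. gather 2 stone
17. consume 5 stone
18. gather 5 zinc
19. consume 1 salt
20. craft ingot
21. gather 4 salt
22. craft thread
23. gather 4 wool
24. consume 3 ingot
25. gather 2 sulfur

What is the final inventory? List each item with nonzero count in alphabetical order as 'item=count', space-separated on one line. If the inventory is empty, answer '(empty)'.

Answer: ingot=1 salt=4 sulfur=2 thread=10 wool=8 zinc=1

Derivation:
After 1 (gather 3 zinc): zinc=3
After 2 (gather 2 wool): wool=2 zinc=3
After 3 (consume 1 zinc): wool=2 zinc=2
After 4 (gather 5 stone): stone=5 wool=2 zinc=2
After 5 (consume 1 zinc): stone=5 wool=2 zinc=1
After 6 (craft thread): stone=3 thread=2 wool=2
After 7 (gather 3 zinc): stone=3 thread=2 wool=2 zinc=3
After 8 (gather 5 wool): stone=3 thread=2 wool=7 zinc=3
After 9 (craft thread): stone=1 thread=4 wool=7 zinc=2
After 10 (gather 1 salt): salt=1 stone=1 thread=4 wool=7 zinc=2
After 11 (gather 5 stone): salt=1 stone=6 thread=4 wool=7 zinc=2
After 12 (craft thread): salt=1 stone=4 thread=6 wool=7 zinc=1
After 13 (craft thread): salt=1 stone=2 thread=8 wool=7
After 14 (gather 4 stone): salt=1 stone=6 thread=8 wool=7
After 15 (consume 1 stone): salt=1 stone=5 thread=8 wool=7
After 16 (gather 2 stone): salt=1 stone=7 thread=8 wool=7
After 17 (consume 5 stone): salt=1 stone=2 thread=8 wool=7
After 18 (gather 5 zinc): salt=1 stone=2 thread=8 wool=7 zinc=5
After 19 (consume 1 salt): stone=2 thread=8 wool=7 zinc=5
After 20 (craft ingot): ingot=4 stone=2 thread=8 wool=4 zinc=2
After 21 (gather 4 salt): ingot=4 salt=4 stone=2 thread=8 wool=4 zinc=2
After 22 (craft thread): ingot=4 salt=4 thread=10 wool=4 zinc=1
After 23 (gather 4 wool): ingot=4 salt=4 thread=10 wool=8 zinc=1
After 24 (consume 3 ingot): ingot=1 salt=4 thread=10 wool=8 zinc=1
After 25 (gather 2 sulfur): ingot=1 salt=4 sulfur=2 thread=10 wool=8 zinc=1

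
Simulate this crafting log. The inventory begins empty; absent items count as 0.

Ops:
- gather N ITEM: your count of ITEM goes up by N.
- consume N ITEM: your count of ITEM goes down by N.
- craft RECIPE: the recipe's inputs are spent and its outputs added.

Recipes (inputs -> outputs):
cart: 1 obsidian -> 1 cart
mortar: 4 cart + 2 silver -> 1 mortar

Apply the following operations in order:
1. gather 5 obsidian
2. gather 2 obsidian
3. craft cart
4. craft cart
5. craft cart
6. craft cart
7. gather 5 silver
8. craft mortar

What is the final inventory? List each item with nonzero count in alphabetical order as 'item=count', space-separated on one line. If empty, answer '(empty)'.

After 1 (gather 5 obsidian): obsidian=5
After 2 (gather 2 obsidian): obsidian=7
After 3 (craft cart): cart=1 obsidian=6
After 4 (craft cart): cart=2 obsidian=5
After 5 (craft cart): cart=3 obsidian=4
After 6 (craft cart): cart=4 obsidian=3
After 7 (gather 5 silver): cart=4 obsidian=3 silver=5
After 8 (craft mortar): mortar=1 obsidian=3 silver=3

Answer: mortar=1 obsidian=3 silver=3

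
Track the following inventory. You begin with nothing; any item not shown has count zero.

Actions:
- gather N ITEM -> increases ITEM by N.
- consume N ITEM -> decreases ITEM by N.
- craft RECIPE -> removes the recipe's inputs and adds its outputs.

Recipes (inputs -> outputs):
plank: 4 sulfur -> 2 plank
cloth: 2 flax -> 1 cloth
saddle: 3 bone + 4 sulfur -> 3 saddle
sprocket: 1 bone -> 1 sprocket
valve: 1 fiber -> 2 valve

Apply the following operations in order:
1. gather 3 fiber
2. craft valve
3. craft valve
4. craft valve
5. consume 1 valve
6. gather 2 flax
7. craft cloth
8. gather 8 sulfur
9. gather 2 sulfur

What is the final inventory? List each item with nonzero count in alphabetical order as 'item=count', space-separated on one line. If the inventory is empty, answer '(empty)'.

After 1 (gather 3 fiber): fiber=3
After 2 (craft valve): fiber=2 valve=2
After 3 (craft valve): fiber=1 valve=4
After 4 (craft valve): valve=6
After 5 (consume 1 valve): valve=5
After 6 (gather 2 flax): flax=2 valve=5
After 7 (craft cloth): cloth=1 valve=5
After 8 (gather 8 sulfur): cloth=1 sulfur=8 valve=5
After 9 (gather 2 sulfur): cloth=1 sulfur=10 valve=5

Answer: cloth=1 sulfur=10 valve=5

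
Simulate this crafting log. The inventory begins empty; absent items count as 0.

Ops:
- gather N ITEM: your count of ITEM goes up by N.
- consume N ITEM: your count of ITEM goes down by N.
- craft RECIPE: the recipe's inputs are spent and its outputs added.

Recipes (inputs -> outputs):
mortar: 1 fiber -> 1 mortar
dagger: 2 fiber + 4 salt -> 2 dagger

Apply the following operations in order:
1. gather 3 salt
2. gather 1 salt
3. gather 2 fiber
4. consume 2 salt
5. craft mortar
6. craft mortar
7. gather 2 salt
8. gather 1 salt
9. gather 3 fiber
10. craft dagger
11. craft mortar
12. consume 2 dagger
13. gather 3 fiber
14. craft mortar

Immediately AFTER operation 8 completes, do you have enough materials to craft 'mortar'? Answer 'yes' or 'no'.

After 1 (gather 3 salt): salt=3
After 2 (gather 1 salt): salt=4
After 3 (gather 2 fiber): fiber=2 salt=4
After 4 (consume 2 salt): fiber=2 salt=2
After 5 (craft mortar): fiber=1 mortar=1 salt=2
After 6 (craft mortar): mortar=2 salt=2
After 7 (gather 2 salt): mortar=2 salt=4
After 8 (gather 1 salt): mortar=2 salt=5

Answer: no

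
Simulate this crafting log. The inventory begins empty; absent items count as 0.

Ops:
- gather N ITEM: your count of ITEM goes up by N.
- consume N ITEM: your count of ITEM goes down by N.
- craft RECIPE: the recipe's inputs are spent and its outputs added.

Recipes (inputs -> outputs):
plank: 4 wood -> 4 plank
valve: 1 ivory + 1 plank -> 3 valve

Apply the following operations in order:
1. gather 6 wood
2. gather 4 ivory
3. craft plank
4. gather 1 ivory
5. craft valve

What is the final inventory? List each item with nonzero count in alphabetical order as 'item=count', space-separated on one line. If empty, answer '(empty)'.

Answer: ivory=4 plank=3 valve=3 wood=2

Derivation:
After 1 (gather 6 wood): wood=6
After 2 (gather 4 ivory): ivory=4 wood=6
After 3 (craft plank): ivory=4 plank=4 wood=2
After 4 (gather 1 ivory): ivory=5 plank=4 wood=2
After 5 (craft valve): ivory=4 plank=3 valve=3 wood=2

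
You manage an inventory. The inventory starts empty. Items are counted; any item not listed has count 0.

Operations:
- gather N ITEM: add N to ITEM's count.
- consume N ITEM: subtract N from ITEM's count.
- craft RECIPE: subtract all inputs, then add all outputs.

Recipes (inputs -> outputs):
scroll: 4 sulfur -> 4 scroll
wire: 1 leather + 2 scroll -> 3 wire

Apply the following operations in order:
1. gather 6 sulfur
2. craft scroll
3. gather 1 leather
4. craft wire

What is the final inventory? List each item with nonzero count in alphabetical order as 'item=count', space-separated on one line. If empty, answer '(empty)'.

Answer: scroll=2 sulfur=2 wire=3

Derivation:
After 1 (gather 6 sulfur): sulfur=6
After 2 (craft scroll): scroll=4 sulfur=2
After 3 (gather 1 leather): leather=1 scroll=4 sulfur=2
After 4 (craft wire): scroll=2 sulfur=2 wire=3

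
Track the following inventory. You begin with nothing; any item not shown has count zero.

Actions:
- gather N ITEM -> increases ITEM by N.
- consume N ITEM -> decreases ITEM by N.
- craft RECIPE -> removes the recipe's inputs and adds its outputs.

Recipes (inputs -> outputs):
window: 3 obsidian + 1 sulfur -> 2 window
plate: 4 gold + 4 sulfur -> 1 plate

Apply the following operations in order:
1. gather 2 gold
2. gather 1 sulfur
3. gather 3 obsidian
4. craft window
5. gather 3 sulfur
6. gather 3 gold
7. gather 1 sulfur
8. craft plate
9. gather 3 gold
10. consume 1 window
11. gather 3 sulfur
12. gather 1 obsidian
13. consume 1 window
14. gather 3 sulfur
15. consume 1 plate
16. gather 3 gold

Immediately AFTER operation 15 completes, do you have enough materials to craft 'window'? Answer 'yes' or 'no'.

Answer: no

Derivation:
After 1 (gather 2 gold): gold=2
After 2 (gather 1 sulfur): gold=2 sulfur=1
After 3 (gather 3 obsidian): gold=2 obsidian=3 sulfur=1
After 4 (craft window): gold=2 window=2
After 5 (gather 3 sulfur): gold=2 sulfur=3 window=2
After 6 (gather 3 gold): gold=5 sulfur=3 window=2
After 7 (gather 1 sulfur): gold=5 sulfur=4 window=2
After 8 (craft plate): gold=1 plate=1 window=2
After 9 (gather 3 gold): gold=4 plate=1 window=2
After 10 (consume 1 window): gold=4 plate=1 window=1
After 11 (gather 3 sulfur): gold=4 plate=1 sulfur=3 window=1
After 12 (gather 1 obsidian): gold=4 obsidian=1 plate=1 sulfur=3 window=1
After 13 (consume 1 window): gold=4 obsidian=1 plate=1 sulfur=3
After 14 (gather 3 sulfur): gold=4 obsidian=1 plate=1 sulfur=6
After 15 (consume 1 plate): gold=4 obsidian=1 sulfur=6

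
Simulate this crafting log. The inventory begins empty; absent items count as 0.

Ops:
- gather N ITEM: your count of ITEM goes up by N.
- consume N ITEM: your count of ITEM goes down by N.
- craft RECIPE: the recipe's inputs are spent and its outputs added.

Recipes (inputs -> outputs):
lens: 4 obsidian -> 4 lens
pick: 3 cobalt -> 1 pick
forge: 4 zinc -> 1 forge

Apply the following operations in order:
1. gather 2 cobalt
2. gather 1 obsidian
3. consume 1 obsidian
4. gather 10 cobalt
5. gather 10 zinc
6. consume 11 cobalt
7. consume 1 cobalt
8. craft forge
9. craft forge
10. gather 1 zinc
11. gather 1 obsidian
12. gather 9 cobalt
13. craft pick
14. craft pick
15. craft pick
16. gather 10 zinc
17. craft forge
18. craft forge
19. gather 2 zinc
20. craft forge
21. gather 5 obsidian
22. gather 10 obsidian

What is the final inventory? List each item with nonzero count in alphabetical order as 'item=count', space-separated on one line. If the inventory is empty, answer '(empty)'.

After 1 (gather 2 cobalt): cobalt=2
After 2 (gather 1 obsidian): cobalt=2 obsidian=1
After 3 (consume 1 obsidian): cobalt=2
After 4 (gather 10 cobalt): cobalt=12
After 5 (gather 10 zinc): cobalt=12 zinc=10
After 6 (consume 11 cobalt): cobalt=1 zinc=10
After 7 (consume 1 cobalt): zinc=10
After 8 (craft forge): forge=1 zinc=6
After 9 (craft forge): forge=2 zinc=2
After 10 (gather 1 zinc): forge=2 zinc=3
After 11 (gather 1 obsidian): forge=2 obsidian=1 zinc=3
After 12 (gather 9 cobalt): cobalt=9 forge=2 obsidian=1 zinc=3
After 13 (craft pick): cobalt=6 forge=2 obsidian=1 pick=1 zinc=3
After 14 (craft pick): cobalt=3 forge=2 obsidian=1 pick=2 zinc=3
After 15 (craft pick): forge=2 obsidian=1 pick=3 zinc=3
After 16 (gather 10 zinc): forge=2 obsidian=1 pick=3 zinc=13
After 17 (craft forge): forge=3 obsidian=1 pick=3 zinc=9
After 18 (craft forge): forge=4 obsidian=1 pick=3 zinc=5
After 19 (gather 2 zinc): forge=4 obsidian=1 pick=3 zinc=7
After 20 (craft forge): forge=5 obsidian=1 pick=3 zinc=3
After 21 (gather 5 obsidian): forge=5 obsidian=6 pick=3 zinc=3
After 22 (gather 10 obsidian): forge=5 obsidian=16 pick=3 zinc=3

Answer: forge=5 obsidian=16 pick=3 zinc=3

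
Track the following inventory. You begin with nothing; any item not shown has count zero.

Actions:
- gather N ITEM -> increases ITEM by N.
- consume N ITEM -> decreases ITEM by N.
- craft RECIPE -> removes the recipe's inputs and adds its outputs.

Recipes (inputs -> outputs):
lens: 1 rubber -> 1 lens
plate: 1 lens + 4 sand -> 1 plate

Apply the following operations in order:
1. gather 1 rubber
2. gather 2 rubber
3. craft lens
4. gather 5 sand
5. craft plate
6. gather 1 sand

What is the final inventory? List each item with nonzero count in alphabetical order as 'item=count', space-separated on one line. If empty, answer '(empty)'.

Answer: plate=1 rubber=2 sand=2

Derivation:
After 1 (gather 1 rubber): rubber=1
After 2 (gather 2 rubber): rubber=3
After 3 (craft lens): lens=1 rubber=2
After 4 (gather 5 sand): lens=1 rubber=2 sand=5
After 5 (craft plate): plate=1 rubber=2 sand=1
After 6 (gather 1 sand): plate=1 rubber=2 sand=2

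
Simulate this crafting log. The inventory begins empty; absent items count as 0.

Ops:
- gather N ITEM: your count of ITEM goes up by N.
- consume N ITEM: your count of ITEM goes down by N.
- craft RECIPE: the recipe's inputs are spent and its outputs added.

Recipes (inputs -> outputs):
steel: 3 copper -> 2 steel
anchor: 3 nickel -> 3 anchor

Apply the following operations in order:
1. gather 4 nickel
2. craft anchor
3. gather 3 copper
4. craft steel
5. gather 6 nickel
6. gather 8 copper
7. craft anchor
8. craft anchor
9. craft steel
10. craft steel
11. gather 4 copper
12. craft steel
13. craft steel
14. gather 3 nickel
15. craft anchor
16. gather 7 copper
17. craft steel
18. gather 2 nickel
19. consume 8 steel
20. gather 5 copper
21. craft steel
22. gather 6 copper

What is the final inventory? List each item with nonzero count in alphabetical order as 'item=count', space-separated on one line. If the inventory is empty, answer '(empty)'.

After 1 (gather 4 nickel): nickel=4
After 2 (craft anchor): anchor=3 nickel=1
After 3 (gather 3 copper): anchor=3 copper=3 nickel=1
After 4 (craft steel): anchor=3 nickel=1 steel=2
After 5 (gather 6 nickel): anchor=3 nickel=7 steel=2
After 6 (gather 8 copper): anchor=3 copper=8 nickel=7 steel=2
After 7 (craft anchor): anchor=6 copper=8 nickel=4 steel=2
After 8 (craft anchor): anchor=9 copper=8 nickel=1 steel=2
After 9 (craft steel): anchor=9 copper=5 nickel=1 steel=4
After 10 (craft steel): anchor=9 copper=2 nickel=1 steel=6
After 11 (gather 4 copper): anchor=9 copper=6 nickel=1 steel=6
After 12 (craft steel): anchor=9 copper=3 nickel=1 steel=8
After 13 (craft steel): anchor=9 nickel=1 steel=10
After 14 (gather 3 nickel): anchor=9 nickel=4 steel=10
After 15 (craft anchor): anchor=12 nickel=1 steel=10
After 16 (gather 7 copper): anchor=12 copper=7 nickel=1 steel=10
After 17 (craft steel): anchor=12 copper=4 nickel=1 steel=12
After 18 (gather 2 nickel): anchor=12 copper=4 nickel=3 steel=12
After 19 (consume 8 steel): anchor=12 copper=4 nickel=3 steel=4
After 20 (gather 5 copper): anchor=12 copper=9 nickel=3 steel=4
After 21 (craft steel): anchor=12 copper=6 nickel=3 steel=6
After 22 (gather 6 copper): anchor=12 copper=12 nickel=3 steel=6

Answer: anchor=12 copper=12 nickel=3 steel=6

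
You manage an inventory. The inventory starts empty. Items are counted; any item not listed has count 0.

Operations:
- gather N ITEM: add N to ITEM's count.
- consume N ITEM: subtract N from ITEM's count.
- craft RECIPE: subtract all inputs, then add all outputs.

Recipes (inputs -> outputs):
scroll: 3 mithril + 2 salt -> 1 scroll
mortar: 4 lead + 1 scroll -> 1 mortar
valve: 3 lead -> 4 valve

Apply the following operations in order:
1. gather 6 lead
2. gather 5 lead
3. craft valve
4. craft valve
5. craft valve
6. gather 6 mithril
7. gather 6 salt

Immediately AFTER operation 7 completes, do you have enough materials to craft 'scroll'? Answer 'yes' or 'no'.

Answer: yes

Derivation:
After 1 (gather 6 lead): lead=6
After 2 (gather 5 lead): lead=11
After 3 (craft valve): lead=8 valve=4
After 4 (craft valve): lead=5 valve=8
After 5 (craft valve): lead=2 valve=12
After 6 (gather 6 mithril): lead=2 mithril=6 valve=12
After 7 (gather 6 salt): lead=2 mithril=6 salt=6 valve=12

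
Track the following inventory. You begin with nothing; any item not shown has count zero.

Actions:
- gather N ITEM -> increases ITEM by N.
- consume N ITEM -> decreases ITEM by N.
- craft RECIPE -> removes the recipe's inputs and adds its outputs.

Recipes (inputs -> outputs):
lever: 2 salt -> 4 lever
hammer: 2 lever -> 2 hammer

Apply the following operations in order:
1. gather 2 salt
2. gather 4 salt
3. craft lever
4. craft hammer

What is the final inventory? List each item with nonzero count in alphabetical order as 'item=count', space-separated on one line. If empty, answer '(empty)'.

After 1 (gather 2 salt): salt=2
After 2 (gather 4 salt): salt=6
After 3 (craft lever): lever=4 salt=4
After 4 (craft hammer): hammer=2 lever=2 salt=4

Answer: hammer=2 lever=2 salt=4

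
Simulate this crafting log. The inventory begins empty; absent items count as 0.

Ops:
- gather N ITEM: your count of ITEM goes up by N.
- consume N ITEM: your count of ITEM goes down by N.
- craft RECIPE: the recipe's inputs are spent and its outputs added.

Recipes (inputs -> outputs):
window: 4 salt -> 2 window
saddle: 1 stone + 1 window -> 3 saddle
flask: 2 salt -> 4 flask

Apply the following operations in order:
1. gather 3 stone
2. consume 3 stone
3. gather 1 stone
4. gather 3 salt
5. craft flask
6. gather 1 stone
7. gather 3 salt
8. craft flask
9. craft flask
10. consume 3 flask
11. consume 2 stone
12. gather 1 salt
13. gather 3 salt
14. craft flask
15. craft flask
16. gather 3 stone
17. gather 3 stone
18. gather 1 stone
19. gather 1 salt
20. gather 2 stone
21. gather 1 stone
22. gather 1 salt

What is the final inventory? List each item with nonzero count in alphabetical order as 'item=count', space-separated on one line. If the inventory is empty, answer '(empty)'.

After 1 (gather 3 stone): stone=3
After 2 (consume 3 stone): (empty)
After 3 (gather 1 stone): stone=1
After 4 (gather 3 salt): salt=3 stone=1
After 5 (craft flask): flask=4 salt=1 stone=1
After 6 (gather 1 stone): flask=4 salt=1 stone=2
After 7 (gather 3 salt): flask=4 salt=4 stone=2
After 8 (craft flask): flask=8 salt=2 stone=2
After 9 (craft flask): flask=12 stone=2
After 10 (consume 3 flask): flask=9 stone=2
After 11 (consume 2 stone): flask=9
After 12 (gather 1 salt): flask=9 salt=1
After 13 (gather 3 salt): flask=9 salt=4
After 14 (craft flask): flask=13 salt=2
After 15 (craft flask): flask=17
After 16 (gather 3 stone): flask=17 stone=3
After 17 (gather 3 stone): flask=17 stone=6
After 18 (gather 1 stone): flask=17 stone=7
After 19 (gather 1 salt): flask=17 salt=1 stone=7
After 20 (gather 2 stone): flask=17 salt=1 stone=9
After 21 (gather 1 stone): flask=17 salt=1 stone=10
After 22 (gather 1 salt): flask=17 salt=2 stone=10

Answer: flask=17 salt=2 stone=10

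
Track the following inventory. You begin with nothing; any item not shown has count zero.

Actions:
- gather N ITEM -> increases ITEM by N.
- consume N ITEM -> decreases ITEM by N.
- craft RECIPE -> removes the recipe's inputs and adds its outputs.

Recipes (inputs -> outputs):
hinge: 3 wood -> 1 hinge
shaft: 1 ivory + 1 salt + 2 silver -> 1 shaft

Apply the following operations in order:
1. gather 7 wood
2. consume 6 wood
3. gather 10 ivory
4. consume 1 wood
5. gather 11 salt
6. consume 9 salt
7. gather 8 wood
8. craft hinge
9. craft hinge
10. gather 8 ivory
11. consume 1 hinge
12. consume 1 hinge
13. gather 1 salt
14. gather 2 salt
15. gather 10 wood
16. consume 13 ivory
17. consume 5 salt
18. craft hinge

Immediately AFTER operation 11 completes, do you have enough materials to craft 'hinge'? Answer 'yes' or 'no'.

Answer: no

Derivation:
After 1 (gather 7 wood): wood=7
After 2 (consume 6 wood): wood=1
After 3 (gather 10 ivory): ivory=10 wood=1
After 4 (consume 1 wood): ivory=10
After 5 (gather 11 salt): ivory=10 salt=11
After 6 (consume 9 salt): ivory=10 salt=2
After 7 (gather 8 wood): ivory=10 salt=2 wood=8
After 8 (craft hinge): hinge=1 ivory=10 salt=2 wood=5
After 9 (craft hinge): hinge=2 ivory=10 salt=2 wood=2
After 10 (gather 8 ivory): hinge=2 ivory=18 salt=2 wood=2
After 11 (consume 1 hinge): hinge=1 ivory=18 salt=2 wood=2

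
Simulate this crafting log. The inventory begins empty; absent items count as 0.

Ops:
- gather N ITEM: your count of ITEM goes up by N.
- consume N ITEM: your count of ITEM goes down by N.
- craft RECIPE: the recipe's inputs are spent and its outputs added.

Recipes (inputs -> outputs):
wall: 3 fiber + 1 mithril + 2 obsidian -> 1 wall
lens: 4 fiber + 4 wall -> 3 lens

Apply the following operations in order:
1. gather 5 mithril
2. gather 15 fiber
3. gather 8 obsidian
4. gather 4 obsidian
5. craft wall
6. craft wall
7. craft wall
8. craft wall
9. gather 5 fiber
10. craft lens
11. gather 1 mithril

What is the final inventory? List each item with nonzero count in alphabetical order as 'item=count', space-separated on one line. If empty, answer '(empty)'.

After 1 (gather 5 mithril): mithril=5
After 2 (gather 15 fiber): fiber=15 mithril=5
After 3 (gather 8 obsidian): fiber=15 mithril=5 obsidian=8
After 4 (gather 4 obsidian): fiber=15 mithril=5 obsidian=12
After 5 (craft wall): fiber=12 mithril=4 obsidian=10 wall=1
After 6 (craft wall): fiber=9 mithril=3 obsidian=8 wall=2
After 7 (craft wall): fiber=6 mithril=2 obsidian=6 wall=3
After 8 (craft wall): fiber=3 mithril=1 obsidian=4 wall=4
After 9 (gather 5 fiber): fiber=8 mithril=1 obsidian=4 wall=4
After 10 (craft lens): fiber=4 lens=3 mithril=1 obsidian=4
After 11 (gather 1 mithril): fiber=4 lens=3 mithril=2 obsidian=4

Answer: fiber=4 lens=3 mithril=2 obsidian=4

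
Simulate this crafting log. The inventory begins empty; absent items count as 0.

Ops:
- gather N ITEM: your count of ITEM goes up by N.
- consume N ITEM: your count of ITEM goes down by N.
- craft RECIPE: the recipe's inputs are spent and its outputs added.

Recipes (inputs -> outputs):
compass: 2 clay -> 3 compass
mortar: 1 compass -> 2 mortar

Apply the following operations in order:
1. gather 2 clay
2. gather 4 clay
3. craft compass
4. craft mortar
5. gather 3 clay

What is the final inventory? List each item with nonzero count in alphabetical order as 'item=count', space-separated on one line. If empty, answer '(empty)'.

Answer: clay=7 compass=2 mortar=2

Derivation:
After 1 (gather 2 clay): clay=2
After 2 (gather 4 clay): clay=6
After 3 (craft compass): clay=4 compass=3
After 4 (craft mortar): clay=4 compass=2 mortar=2
After 5 (gather 3 clay): clay=7 compass=2 mortar=2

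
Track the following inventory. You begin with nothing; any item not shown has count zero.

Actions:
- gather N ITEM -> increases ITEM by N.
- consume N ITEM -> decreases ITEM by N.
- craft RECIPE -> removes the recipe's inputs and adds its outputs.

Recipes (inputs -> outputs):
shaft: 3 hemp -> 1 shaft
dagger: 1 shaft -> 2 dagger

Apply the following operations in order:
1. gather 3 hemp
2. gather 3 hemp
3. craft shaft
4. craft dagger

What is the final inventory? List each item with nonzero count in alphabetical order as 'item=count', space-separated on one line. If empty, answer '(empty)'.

After 1 (gather 3 hemp): hemp=3
After 2 (gather 3 hemp): hemp=6
After 3 (craft shaft): hemp=3 shaft=1
After 4 (craft dagger): dagger=2 hemp=3

Answer: dagger=2 hemp=3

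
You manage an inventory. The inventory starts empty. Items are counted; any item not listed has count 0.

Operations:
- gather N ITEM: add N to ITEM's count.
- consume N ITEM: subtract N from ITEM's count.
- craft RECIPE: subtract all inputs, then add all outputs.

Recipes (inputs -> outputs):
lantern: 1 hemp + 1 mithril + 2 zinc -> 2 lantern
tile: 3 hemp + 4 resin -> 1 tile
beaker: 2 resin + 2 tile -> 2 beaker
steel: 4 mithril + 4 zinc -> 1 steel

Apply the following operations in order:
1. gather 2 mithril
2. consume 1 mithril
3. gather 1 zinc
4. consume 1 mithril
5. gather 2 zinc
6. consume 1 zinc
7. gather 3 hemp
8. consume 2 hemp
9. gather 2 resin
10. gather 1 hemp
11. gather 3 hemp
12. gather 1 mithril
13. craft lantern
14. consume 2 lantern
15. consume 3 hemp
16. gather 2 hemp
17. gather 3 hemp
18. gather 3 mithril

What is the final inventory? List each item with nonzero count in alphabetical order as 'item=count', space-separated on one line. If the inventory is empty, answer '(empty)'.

After 1 (gather 2 mithril): mithril=2
After 2 (consume 1 mithril): mithril=1
After 3 (gather 1 zinc): mithril=1 zinc=1
After 4 (consume 1 mithril): zinc=1
After 5 (gather 2 zinc): zinc=3
After 6 (consume 1 zinc): zinc=2
After 7 (gather 3 hemp): hemp=3 zinc=2
After 8 (consume 2 hemp): hemp=1 zinc=2
After 9 (gather 2 resin): hemp=1 resin=2 zinc=2
After 10 (gather 1 hemp): hemp=2 resin=2 zinc=2
After 11 (gather 3 hemp): hemp=5 resin=2 zinc=2
After 12 (gather 1 mithril): hemp=5 mithril=1 resin=2 zinc=2
After 13 (craft lantern): hemp=4 lantern=2 resin=2
After 14 (consume 2 lantern): hemp=4 resin=2
After 15 (consume 3 hemp): hemp=1 resin=2
After 16 (gather 2 hemp): hemp=3 resin=2
After 17 (gather 3 hemp): hemp=6 resin=2
After 18 (gather 3 mithril): hemp=6 mithril=3 resin=2

Answer: hemp=6 mithril=3 resin=2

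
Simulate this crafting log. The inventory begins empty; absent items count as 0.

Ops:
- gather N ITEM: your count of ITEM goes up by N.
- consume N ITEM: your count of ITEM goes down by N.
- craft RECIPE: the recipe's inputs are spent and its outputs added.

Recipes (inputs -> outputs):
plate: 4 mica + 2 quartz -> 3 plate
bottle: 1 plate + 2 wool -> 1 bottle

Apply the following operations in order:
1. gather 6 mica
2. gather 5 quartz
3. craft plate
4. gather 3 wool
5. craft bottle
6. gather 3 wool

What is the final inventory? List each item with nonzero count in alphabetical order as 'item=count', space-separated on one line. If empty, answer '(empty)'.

After 1 (gather 6 mica): mica=6
After 2 (gather 5 quartz): mica=6 quartz=5
After 3 (craft plate): mica=2 plate=3 quartz=3
After 4 (gather 3 wool): mica=2 plate=3 quartz=3 wool=3
After 5 (craft bottle): bottle=1 mica=2 plate=2 quartz=3 wool=1
After 6 (gather 3 wool): bottle=1 mica=2 plate=2 quartz=3 wool=4

Answer: bottle=1 mica=2 plate=2 quartz=3 wool=4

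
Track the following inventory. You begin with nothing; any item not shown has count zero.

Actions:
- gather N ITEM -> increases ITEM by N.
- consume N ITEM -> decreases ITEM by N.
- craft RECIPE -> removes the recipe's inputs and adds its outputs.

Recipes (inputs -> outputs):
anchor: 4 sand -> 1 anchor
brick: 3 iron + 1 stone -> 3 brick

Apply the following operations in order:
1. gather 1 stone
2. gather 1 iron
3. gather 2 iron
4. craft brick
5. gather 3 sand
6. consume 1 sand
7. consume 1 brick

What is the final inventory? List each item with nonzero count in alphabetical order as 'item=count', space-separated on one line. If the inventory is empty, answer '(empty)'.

Answer: brick=2 sand=2

Derivation:
After 1 (gather 1 stone): stone=1
After 2 (gather 1 iron): iron=1 stone=1
After 3 (gather 2 iron): iron=3 stone=1
After 4 (craft brick): brick=3
After 5 (gather 3 sand): brick=3 sand=3
After 6 (consume 1 sand): brick=3 sand=2
After 7 (consume 1 brick): brick=2 sand=2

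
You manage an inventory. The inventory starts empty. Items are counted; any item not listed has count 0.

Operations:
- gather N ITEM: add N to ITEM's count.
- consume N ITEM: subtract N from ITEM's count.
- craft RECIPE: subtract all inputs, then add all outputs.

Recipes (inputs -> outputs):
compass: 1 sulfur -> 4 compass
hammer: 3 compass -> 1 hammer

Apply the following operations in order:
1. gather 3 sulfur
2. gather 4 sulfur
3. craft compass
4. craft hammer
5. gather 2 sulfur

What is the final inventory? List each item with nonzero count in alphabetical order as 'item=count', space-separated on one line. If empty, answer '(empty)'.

After 1 (gather 3 sulfur): sulfur=3
After 2 (gather 4 sulfur): sulfur=7
After 3 (craft compass): compass=4 sulfur=6
After 4 (craft hammer): compass=1 hammer=1 sulfur=6
After 5 (gather 2 sulfur): compass=1 hammer=1 sulfur=8

Answer: compass=1 hammer=1 sulfur=8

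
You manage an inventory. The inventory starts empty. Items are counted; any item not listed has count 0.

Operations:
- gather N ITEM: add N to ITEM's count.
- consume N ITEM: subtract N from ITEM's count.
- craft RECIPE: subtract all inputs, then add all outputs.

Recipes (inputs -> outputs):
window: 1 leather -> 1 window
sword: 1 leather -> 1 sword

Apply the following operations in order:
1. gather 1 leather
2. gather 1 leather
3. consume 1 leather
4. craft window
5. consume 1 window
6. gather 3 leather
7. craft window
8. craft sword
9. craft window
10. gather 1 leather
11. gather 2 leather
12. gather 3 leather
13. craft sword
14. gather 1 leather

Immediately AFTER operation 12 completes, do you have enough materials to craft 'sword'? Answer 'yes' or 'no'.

After 1 (gather 1 leather): leather=1
After 2 (gather 1 leather): leather=2
After 3 (consume 1 leather): leather=1
After 4 (craft window): window=1
After 5 (consume 1 window): (empty)
After 6 (gather 3 leather): leather=3
After 7 (craft window): leather=2 window=1
After 8 (craft sword): leather=1 sword=1 window=1
After 9 (craft window): sword=1 window=2
After 10 (gather 1 leather): leather=1 sword=1 window=2
After 11 (gather 2 leather): leather=3 sword=1 window=2
After 12 (gather 3 leather): leather=6 sword=1 window=2

Answer: yes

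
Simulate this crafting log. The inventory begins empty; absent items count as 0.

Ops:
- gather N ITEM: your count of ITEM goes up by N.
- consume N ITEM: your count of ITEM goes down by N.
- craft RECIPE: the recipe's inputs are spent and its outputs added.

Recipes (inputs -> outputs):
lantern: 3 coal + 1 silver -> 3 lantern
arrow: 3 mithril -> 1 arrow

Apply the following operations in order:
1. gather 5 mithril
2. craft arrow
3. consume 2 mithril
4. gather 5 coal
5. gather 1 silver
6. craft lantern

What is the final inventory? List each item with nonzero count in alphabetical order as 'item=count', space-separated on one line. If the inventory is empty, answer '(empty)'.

After 1 (gather 5 mithril): mithril=5
After 2 (craft arrow): arrow=1 mithril=2
After 3 (consume 2 mithril): arrow=1
After 4 (gather 5 coal): arrow=1 coal=5
After 5 (gather 1 silver): arrow=1 coal=5 silver=1
After 6 (craft lantern): arrow=1 coal=2 lantern=3

Answer: arrow=1 coal=2 lantern=3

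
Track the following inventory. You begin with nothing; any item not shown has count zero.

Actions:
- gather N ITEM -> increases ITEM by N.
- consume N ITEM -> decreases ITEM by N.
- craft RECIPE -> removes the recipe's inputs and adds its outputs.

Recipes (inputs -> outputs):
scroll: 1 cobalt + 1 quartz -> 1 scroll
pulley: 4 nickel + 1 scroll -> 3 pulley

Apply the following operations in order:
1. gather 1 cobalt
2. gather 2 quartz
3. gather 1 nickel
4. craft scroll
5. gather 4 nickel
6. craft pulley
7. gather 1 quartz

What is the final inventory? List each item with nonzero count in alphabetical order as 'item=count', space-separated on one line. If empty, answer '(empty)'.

After 1 (gather 1 cobalt): cobalt=1
After 2 (gather 2 quartz): cobalt=1 quartz=2
After 3 (gather 1 nickel): cobalt=1 nickel=1 quartz=2
After 4 (craft scroll): nickel=1 quartz=1 scroll=1
After 5 (gather 4 nickel): nickel=5 quartz=1 scroll=1
After 6 (craft pulley): nickel=1 pulley=3 quartz=1
After 7 (gather 1 quartz): nickel=1 pulley=3 quartz=2

Answer: nickel=1 pulley=3 quartz=2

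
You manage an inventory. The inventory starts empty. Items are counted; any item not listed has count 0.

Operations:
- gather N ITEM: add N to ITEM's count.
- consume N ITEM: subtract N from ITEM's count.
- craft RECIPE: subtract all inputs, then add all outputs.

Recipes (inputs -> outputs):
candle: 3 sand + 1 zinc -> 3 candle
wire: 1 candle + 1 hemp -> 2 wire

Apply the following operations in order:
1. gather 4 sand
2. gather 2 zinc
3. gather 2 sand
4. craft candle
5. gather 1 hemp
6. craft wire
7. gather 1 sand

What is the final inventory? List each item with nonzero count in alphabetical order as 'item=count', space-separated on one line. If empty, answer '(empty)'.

After 1 (gather 4 sand): sand=4
After 2 (gather 2 zinc): sand=4 zinc=2
After 3 (gather 2 sand): sand=6 zinc=2
After 4 (craft candle): candle=3 sand=3 zinc=1
After 5 (gather 1 hemp): candle=3 hemp=1 sand=3 zinc=1
After 6 (craft wire): candle=2 sand=3 wire=2 zinc=1
After 7 (gather 1 sand): candle=2 sand=4 wire=2 zinc=1

Answer: candle=2 sand=4 wire=2 zinc=1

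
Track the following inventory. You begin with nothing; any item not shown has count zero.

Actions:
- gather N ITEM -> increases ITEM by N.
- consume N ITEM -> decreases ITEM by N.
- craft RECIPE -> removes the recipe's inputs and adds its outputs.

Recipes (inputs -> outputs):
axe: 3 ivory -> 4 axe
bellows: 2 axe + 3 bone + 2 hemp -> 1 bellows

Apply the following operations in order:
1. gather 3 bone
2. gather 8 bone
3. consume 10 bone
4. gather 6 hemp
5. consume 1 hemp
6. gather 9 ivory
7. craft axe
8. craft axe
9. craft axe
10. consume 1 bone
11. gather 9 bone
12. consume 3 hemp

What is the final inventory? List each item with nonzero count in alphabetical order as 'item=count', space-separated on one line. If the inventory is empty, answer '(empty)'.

Answer: axe=12 bone=9 hemp=2

Derivation:
After 1 (gather 3 bone): bone=3
After 2 (gather 8 bone): bone=11
After 3 (consume 10 bone): bone=1
After 4 (gather 6 hemp): bone=1 hemp=6
After 5 (consume 1 hemp): bone=1 hemp=5
After 6 (gather 9 ivory): bone=1 hemp=5 ivory=9
After 7 (craft axe): axe=4 bone=1 hemp=5 ivory=6
After 8 (craft axe): axe=8 bone=1 hemp=5 ivory=3
After 9 (craft axe): axe=12 bone=1 hemp=5
After 10 (consume 1 bone): axe=12 hemp=5
After 11 (gather 9 bone): axe=12 bone=9 hemp=5
After 12 (consume 3 hemp): axe=12 bone=9 hemp=2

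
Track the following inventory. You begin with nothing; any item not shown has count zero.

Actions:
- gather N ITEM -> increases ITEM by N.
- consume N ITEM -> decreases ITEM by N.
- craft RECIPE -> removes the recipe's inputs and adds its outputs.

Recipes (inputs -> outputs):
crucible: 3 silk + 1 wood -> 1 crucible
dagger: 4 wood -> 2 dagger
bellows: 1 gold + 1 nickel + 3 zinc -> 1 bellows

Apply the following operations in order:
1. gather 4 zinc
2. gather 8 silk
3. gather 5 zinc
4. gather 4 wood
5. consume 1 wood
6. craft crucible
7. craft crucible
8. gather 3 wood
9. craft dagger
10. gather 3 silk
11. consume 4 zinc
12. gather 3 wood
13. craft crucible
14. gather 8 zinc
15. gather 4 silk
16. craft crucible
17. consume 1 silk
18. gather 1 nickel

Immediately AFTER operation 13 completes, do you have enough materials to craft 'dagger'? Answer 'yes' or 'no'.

Answer: no

Derivation:
After 1 (gather 4 zinc): zinc=4
After 2 (gather 8 silk): silk=8 zinc=4
After 3 (gather 5 zinc): silk=8 zinc=9
After 4 (gather 4 wood): silk=8 wood=4 zinc=9
After 5 (consume 1 wood): silk=8 wood=3 zinc=9
After 6 (craft crucible): crucible=1 silk=5 wood=2 zinc=9
After 7 (craft crucible): crucible=2 silk=2 wood=1 zinc=9
After 8 (gather 3 wood): crucible=2 silk=2 wood=4 zinc=9
After 9 (craft dagger): crucible=2 dagger=2 silk=2 zinc=9
After 10 (gather 3 silk): crucible=2 dagger=2 silk=5 zinc=9
After 11 (consume 4 zinc): crucible=2 dagger=2 silk=5 zinc=5
After 12 (gather 3 wood): crucible=2 dagger=2 silk=5 wood=3 zinc=5
After 13 (craft crucible): crucible=3 dagger=2 silk=2 wood=2 zinc=5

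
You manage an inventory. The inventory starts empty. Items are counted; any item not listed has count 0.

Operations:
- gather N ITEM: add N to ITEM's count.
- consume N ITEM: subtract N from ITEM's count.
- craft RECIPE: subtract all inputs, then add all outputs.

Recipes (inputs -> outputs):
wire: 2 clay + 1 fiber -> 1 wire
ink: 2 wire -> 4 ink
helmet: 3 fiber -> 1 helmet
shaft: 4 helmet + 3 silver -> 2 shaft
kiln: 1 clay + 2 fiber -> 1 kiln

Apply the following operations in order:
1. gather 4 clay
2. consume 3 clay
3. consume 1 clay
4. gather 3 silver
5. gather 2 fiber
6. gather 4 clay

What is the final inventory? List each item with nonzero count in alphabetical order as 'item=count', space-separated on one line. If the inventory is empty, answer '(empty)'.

After 1 (gather 4 clay): clay=4
After 2 (consume 3 clay): clay=1
After 3 (consume 1 clay): (empty)
After 4 (gather 3 silver): silver=3
After 5 (gather 2 fiber): fiber=2 silver=3
After 6 (gather 4 clay): clay=4 fiber=2 silver=3

Answer: clay=4 fiber=2 silver=3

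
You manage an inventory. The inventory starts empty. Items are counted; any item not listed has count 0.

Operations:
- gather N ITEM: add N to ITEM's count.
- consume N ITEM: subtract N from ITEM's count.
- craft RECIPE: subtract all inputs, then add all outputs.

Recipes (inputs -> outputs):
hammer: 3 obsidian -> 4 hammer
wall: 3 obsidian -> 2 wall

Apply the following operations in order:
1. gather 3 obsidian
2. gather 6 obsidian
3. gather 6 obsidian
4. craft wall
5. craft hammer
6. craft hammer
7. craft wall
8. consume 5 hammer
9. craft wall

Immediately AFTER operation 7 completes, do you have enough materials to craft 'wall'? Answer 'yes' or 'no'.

Answer: yes

Derivation:
After 1 (gather 3 obsidian): obsidian=3
After 2 (gather 6 obsidian): obsidian=9
After 3 (gather 6 obsidian): obsidian=15
After 4 (craft wall): obsidian=12 wall=2
After 5 (craft hammer): hammer=4 obsidian=9 wall=2
After 6 (craft hammer): hammer=8 obsidian=6 wall=2
After 7 (craft wall): hammer=8 obsidian=3 wall=4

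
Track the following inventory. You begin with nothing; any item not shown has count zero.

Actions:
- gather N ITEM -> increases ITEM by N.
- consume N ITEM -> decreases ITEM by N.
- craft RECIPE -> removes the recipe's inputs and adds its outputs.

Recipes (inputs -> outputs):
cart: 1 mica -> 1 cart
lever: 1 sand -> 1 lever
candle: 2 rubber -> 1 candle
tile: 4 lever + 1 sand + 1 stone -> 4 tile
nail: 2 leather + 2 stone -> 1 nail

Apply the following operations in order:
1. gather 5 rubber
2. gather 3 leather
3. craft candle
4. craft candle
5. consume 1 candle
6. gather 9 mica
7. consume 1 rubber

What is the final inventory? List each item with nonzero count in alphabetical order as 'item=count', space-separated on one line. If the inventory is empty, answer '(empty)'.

Answer: candle=1 leather=3 mica=9

Derivation:
After 1 (gather 5 rubber): rubber=5
After 2 (gather 3 leather): leather=3 rubber=5
After 3 (craft candle): candle=1 leather=3 rubber=3
After 4 (craft candle): candle=2 leather=3 rubber=1
After 5 (consume 1 candle): candle=1 leather=3 rubber=1
After 6 (gather 9 mica): candle=1 leather=3 mica=9 rubber=1
After 7 (consume 1 rubber): candle=1 leather=3 mica=9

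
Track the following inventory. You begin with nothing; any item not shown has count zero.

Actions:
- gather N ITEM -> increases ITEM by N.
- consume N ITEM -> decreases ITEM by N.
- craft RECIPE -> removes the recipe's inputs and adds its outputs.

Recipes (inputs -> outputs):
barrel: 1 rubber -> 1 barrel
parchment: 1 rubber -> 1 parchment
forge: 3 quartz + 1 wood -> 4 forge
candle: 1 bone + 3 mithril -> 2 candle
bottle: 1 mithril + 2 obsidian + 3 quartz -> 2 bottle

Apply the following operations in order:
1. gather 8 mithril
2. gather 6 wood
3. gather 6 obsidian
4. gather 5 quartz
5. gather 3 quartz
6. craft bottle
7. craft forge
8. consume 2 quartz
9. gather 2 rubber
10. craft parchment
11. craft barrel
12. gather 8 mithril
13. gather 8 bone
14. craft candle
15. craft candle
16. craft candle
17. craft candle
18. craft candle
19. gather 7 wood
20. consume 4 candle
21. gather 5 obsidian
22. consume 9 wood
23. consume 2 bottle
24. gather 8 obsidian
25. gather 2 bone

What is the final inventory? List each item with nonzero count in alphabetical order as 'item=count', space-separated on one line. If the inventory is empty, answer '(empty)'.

After 1 (gather 8 mithril): mithril=8
After 2 (gather 6 wood): mithril=8 wood=6
After 3 (gather 6 obsidian): mithril=8 obsidian=6 wood=6
After 4 (gather 5 quartz): mithril=8 obsidian=6 quartz=5 wood=6
After 5 (gather 3 quartz): mithril=8 obsidian=6 quartz=8 wood=6
After 6 (craft bottle): bottle=2 mithril=7 obsidian=4 quartz=5 wood=6
After 7 (craft forge): bottle=2 forge=4 mithril=7 obsidian=4 quartz=2 wood=5
After 8 (consume 2 quartz): bottle=2 forge=4 mithril=7 obsidian=4 wood=5
After 9 (gather 2 rubber): bottle=2 forge=4 mithril=7 obsidian=4 rubber=2 wood=5
After 10 (craft parchment): bottle=2 forge=4 mithril=7 obsidian=4 parchment=1 rubber=1 wood=5
After 11 (craft barrel): barrel=1 bottle=2 forge=4 mithril=7 obsidian=4 parchment=1 wood=5
After 12 (gather 8 mithril): barrel=1 bottle=2 forge=4 mithril=15 obsidian=4 parchment=1 wood=5
After 13 (gather 8 bone): barrel=1 bone=8 bottle=2 forge=4 mithril=15 obsidian=4 parchment=1 wood=5
After 14 (craft candle): barrel=1 bone=7 bottle=2 candle=2 forge=4 mithril=12 obsidian=4 parchment=1 wood=5
After 15 (craft candle): barrel=1 bone=6 bottle=2 candle=4 forge=4 mithril=9 obsidian=4 parchment=1 wood=5
After 16 (craft candle): barrel=1 bone=5 bottle=2 candle=6 forge=4 mithril=6 obsidian=4 parchment=1 wood=5
After 17 (craft candle): barrel=1 bone=4 bottle=2 candle=8 forge=4 mithril=3 obsidian=4 parchment=1 wood=5
After 18 (craft candle): barrel=1 bone=3 bottle=2 candle=10 forge=4 obsidian=4 parchment=1 wood=5
After 19 (gather 7 wood): barrel=1 bone=3 bottle=2 candle=10 forge=4 obsidian=4 parchment=1 wood=12
After 20 (consume 4 candle): barrel=1 bone=3 bottle=2 candle=6 forge=4 obsidian=4 parchment=1 wood=12
After 21 (gather 5 obsidian): barrel=1 bone=3 bottle=2 candle=6 forge=4 obsidian=9 parchment=1 wood=12
After 22 (consume 9 wood): barrel=1 bone=3 bottle=2 candle=6 forge=4 obsidian=9 parchment=1 wood=3
After 23 (consume 2 bottle): barrel=1 bone=3 candle=6 forge=4 obsidian=9 parchment=1 wood=3
After 24 (gather 8 obsidian): barrel=1 bone=3 candle=6 forge=4 obsidian=17 parchment=1 wood=3
After 25 (gather 2 bone): barrel=1 bone=5 candle=6 forge=4 obsidian=17 parchment=1 wood=3

Answer: barrel=1 bone=5 candle=6 forge=4 obsidian=17 parchment=1 wood=3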